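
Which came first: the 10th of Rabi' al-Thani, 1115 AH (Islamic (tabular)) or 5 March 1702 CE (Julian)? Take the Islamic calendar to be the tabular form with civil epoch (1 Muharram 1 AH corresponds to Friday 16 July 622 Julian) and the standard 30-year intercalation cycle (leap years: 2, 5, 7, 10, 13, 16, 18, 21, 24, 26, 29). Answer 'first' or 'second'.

second

Converting both to JDN: 2343302 vs 2342777; the smaller is the second.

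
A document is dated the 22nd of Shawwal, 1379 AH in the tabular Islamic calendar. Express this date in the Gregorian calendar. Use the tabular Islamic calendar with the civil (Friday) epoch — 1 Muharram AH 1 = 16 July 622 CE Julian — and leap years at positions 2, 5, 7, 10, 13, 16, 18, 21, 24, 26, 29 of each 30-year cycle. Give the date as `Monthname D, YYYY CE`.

Both dates share Julian Day Number 2437044; in the Gregorian calendar that is 19 April 1960 CE.

April 19, 1960 CE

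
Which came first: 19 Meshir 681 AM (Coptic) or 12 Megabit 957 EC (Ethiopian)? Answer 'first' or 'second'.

first

First date → JDN 2073568; second date → JDN 2073591.
JDN 2073568 < JDN 2073591, so the first date is earlier.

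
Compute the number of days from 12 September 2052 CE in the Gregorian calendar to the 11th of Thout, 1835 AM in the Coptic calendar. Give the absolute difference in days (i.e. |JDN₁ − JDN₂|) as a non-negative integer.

24115

JDN of the first date = 2470793.
JDN of the second date = 2494908.
|2494908 − 2470793| = 24115.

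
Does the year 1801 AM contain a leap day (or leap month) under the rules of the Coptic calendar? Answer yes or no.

no

1801 mod 4 = 1; in the Coptic calendar a year is leap when year mod 4 = 3, so it is a common year.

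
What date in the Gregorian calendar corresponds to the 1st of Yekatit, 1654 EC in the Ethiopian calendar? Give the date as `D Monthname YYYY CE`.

Both dates share Julian Day Number 2328129; in the Gregorian calendar that is 5 February 1662 CE.

5 February 1662 CE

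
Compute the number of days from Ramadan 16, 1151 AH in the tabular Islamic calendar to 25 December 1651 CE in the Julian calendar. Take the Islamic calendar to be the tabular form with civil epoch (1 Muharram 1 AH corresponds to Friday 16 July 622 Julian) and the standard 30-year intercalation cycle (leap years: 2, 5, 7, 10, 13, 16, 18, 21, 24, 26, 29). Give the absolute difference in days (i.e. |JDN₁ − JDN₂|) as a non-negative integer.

31769

First date → JDN 2356213; second date → JDN 2324444.
The interval is |2356213 − 2324444| = 31769 days.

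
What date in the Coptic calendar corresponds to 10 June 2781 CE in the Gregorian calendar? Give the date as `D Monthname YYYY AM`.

Julian Day Number of the source date = 2736960.
Converting JDN 2736960 to the Coptic calendar gives 27 Pashons 2497 AM.

27 Pashons 2497 AM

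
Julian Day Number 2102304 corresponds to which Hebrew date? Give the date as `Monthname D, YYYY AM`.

Cheshvan 11, 4804 AM

The proleptic Gregorian equivalent of JDN 2102304 is 24 October 1043.
In the Hebrew calendar that day is Cheshvan 11, 4804 AM.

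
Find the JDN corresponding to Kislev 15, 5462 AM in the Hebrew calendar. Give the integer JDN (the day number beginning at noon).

2342687

Equivalently 16 December 1701 (Gregorian).
JDN 2299161 is 15 October 1582 CE (Gregorian); the target day is +43526 days from there, so JDN = 2342687.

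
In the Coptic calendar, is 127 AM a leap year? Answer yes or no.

127 mod 4 = 3; in the Coptic calendar a year is leap when year mod 4 = 3, so it is a leap year.

yes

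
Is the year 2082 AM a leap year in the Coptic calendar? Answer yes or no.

no

2082 mod 4 = 2; in the Coptic calendar a year is leap when year mod 4 = 3, so it is a common year.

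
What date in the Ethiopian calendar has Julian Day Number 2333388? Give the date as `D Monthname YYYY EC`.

The Gregorian equivalent of JDN 2333388 is 30 June 1676.
In the Ethiopian calendar that day is 26 Sene 1668 EC.

26 Sene 1668 EC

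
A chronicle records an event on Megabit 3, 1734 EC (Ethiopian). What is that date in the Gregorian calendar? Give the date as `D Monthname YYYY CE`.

10 March 1742 CE

Julian Day Number of the source date = 2357381.
Converting JDN 2357381 to the Gregorian calendar gives 10 March 1742 CE.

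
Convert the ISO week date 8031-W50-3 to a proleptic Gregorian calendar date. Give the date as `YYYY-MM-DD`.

8031-12-10

ISO week 1 of 8031 is the week containing the first Thursday of 8031.
Week 50, day 3 (Wednesday) lands on 8031-12-10.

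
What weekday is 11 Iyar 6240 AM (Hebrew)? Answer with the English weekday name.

Tuesday

This is JDN 2627003 (21 May 2480 Gregorian).
JDN 2627003 mod 7 = 1, and JDN 0 was a Monday, so this is a Tuesday.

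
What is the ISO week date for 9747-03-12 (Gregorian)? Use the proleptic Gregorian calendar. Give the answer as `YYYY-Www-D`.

9747-W10-7

The weekday is Sunday (ISO weekday 7).
That Sunday belongs to ISO week 10 of ISO year 9747.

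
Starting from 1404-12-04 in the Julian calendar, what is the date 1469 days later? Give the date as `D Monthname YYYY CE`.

Counting 1469 days forward from JDN 2234207 reaches JDN 2235676, which is 12 December 1408 CE.

12 December 1408 CE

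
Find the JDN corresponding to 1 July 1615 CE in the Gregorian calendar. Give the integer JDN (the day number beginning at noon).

JDN 2400001 is 17 November 1858 CE (Gregorian), MJD 0; the target day is −88893 days from there, so JDN = 2311108.

2311108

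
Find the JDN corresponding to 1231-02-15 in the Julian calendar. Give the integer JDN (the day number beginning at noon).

In the proleptic Gregorian calendar the same day is 22 February 1231.
JDN 2299161 is 15 October 1582 CE (Gregorian); the target day is −128435 days from there, so JDN = 2170726.

2170726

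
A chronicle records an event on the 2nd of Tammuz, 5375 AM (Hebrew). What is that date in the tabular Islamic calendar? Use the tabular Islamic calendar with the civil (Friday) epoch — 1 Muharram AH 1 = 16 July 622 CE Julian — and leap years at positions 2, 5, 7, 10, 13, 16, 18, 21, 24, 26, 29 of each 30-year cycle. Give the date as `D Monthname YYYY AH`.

Julian Day Number of the source date = 2311106.
Converting JDN 2311106 to the tabular Islamic calendar gives 2 Jumada al-Thani 1024 AH.

2 Jumada al-Thani 1024 AH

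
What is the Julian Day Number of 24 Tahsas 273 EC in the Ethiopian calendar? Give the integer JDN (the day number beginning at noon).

1823682

Equivalently 20 December 280 (proleptic Gregorian).
JDN 2451545 is 1 January 2000 CE (Gregorian); the target day is −627863 days from there, so JDN = 1823682.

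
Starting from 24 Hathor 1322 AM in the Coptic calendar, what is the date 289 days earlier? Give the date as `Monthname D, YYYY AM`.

The starting date is JDN 2307608; 2307608 − 289 = 2307319.
JDN 2307319 corresponds to Meshir 10, 1321 AM.

Meshir 10, 1321 AM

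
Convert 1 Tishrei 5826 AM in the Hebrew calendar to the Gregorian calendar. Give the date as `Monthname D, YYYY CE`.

Both dates share Julian Day Number 2475560; in the Gregorian calendar that is 1 October 2065 CE.

October 1, 2065 CE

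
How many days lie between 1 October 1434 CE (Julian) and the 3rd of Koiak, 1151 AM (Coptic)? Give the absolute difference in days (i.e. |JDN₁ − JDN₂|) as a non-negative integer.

First date → JDN 2245100; second date → JDN 2245159.
The interval is |2245100 − 2245159| = 59 days.

59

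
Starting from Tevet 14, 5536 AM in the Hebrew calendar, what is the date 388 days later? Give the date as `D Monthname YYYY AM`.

The starting date is JDN 2369736; 2369736 + 388 = 2370124.
JDN 2370124 corresponds to 20 Shevat 5537 AM.

20 Shevat 5537 AM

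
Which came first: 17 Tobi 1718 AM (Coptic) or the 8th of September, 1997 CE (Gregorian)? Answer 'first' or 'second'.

second

Converting both to JDN: 2452300 vs 2450700; the smaller is the second.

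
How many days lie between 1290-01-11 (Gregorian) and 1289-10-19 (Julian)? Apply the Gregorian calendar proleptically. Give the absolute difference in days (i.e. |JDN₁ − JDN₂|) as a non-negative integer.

First date → JDN 2192234; second date → JDN 2192157.
The interval is |2192234 − 2192157| = 77 days.

77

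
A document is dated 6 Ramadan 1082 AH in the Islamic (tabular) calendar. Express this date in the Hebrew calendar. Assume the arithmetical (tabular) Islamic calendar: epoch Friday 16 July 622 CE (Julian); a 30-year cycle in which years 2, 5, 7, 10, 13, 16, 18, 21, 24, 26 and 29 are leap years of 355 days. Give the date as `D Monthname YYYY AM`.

7 Shevat 5432 AM

Both dates share Julian Day Number 2331751; in the Hebrew calendar that is 7 Shevat 5432 AM.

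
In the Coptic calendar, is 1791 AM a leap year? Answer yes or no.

yes

1791 mod 4 = 3; in the Coptic calendar a year is leap when year mod 4 = 3, so it is a leap year.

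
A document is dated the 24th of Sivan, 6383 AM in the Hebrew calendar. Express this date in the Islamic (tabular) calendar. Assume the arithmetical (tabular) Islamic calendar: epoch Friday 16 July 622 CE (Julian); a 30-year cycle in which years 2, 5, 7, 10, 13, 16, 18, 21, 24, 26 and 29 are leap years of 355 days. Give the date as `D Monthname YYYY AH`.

Julian Day Number of the source date = 2679256.
Converting JDN 2679256 to the tabular Islamic calendar gives 24 Rabi' al-Thani 2063 AH.

24 Rabi' al-Thani 2063 AH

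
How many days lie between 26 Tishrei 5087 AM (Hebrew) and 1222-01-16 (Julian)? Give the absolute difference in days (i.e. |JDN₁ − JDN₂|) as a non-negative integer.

38237

First date → JDN 2205646; second date → JDN 2167409.
The interval is |2205646 − 2167409| = 38237 days.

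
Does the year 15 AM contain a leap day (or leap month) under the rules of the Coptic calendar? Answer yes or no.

yes

15 mod 4 = 3; in the Coptic calendar a year is leap when year mod 4 = 3, so it is a leap year.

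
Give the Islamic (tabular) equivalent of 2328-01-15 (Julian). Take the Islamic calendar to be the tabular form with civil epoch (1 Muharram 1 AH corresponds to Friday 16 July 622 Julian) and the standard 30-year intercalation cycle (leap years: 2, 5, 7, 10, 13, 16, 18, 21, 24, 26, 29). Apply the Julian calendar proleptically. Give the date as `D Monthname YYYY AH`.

The source date corresponds to 31 January 2328 in the Gregorian calendar (JDN 2571374).
That day falls on 18 Dhu al-Qa'dah 1758 AH in the tabular Islamic calendar.

18 Dhu al-Qa'dah 1758 AH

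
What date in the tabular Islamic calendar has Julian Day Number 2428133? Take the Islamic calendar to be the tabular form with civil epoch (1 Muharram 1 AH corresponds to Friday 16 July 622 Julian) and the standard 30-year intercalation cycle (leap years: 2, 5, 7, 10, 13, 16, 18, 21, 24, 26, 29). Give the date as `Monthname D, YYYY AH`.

Sha'ban 29, 1354 AH

JDN 2428133 is 26 November 1935 in the Gregorian calendar.
In the tabular Islamic calendar that day is Sha'ban 29, 1354 AH.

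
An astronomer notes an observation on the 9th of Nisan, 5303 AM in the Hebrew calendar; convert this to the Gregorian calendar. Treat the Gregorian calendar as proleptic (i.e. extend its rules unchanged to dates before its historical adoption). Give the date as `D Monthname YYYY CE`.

Both dates share Julian Day Number 2284711; in the Gregorian calendar that is 24 March 1543 CE.

24 March 1543 CE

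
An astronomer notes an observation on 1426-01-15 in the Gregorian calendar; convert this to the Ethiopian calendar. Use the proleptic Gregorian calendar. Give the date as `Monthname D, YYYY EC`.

Both dates share Julian Day Number 2241910; in the Ethiopian calendar that is 11 Tir 1418 EC.

Tir 11, 1418 EC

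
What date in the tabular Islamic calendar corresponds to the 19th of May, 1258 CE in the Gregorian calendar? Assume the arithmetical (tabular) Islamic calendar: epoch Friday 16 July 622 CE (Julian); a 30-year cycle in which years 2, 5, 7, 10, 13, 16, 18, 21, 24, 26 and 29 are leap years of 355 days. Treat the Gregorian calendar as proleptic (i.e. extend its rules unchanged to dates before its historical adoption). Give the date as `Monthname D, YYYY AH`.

Jumada al-Awwal 7, 656 AH

Both dates share Julian Day Number 2180674; in the tabular Islamic calendar that is 7 Jumada al-Awwal 656 AH.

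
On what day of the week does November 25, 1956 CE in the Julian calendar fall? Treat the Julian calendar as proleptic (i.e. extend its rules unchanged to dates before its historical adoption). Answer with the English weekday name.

Equivalently 8 December 1956 Gregorian, JDN 2435816.
2435816 ≡ 5 (mod 7); counting from Monday = 0 gives Saturday.

Saturday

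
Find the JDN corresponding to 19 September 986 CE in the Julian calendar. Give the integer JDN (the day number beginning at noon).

2081456

Equivalently 24 September 986 (proleptic Gregorian).
JDN 2451545 is 1 January 2000 CE (Gregorian); the target day is −370089 days from there, so JDN = 2081456.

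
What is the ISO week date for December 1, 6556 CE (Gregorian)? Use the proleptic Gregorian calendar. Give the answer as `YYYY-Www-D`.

The weekday is Wednesday (ISO weekday 3).
That Wednesday belongs to ISO week 49 of ISO year 6556.

6556-W49-3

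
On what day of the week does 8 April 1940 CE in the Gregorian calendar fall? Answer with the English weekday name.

2429728 ≡ 0 (mod 7); counting from Monday = 0 gives Monday.

Monday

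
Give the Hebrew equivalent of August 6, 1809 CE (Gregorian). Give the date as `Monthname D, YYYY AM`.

Both dates share Julian Day Number 2382001; in the Hebrew calendar that is 24 Av 5569 AM.

Av 24, 5569 AM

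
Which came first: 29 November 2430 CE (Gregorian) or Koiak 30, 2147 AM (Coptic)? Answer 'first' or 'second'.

Converting both to JDN: 2608932 vs 2608975; the smaller is the first.

first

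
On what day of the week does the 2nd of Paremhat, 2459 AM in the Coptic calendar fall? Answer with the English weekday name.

Wednesday

Equivalently 17 March 2743 Gregorian, JDN 2722995.
Since JDN mod 7 = 2 (0 = Monday), the day is Wednesday.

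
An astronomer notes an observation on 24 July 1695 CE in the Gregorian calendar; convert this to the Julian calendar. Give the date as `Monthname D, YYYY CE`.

For dates in this range the Gregorian date is 10 days ahead of the Julian.
24 July 1695 Gregorian − 10 days → 14 July 1695 Julian.

July 14, 1695 CE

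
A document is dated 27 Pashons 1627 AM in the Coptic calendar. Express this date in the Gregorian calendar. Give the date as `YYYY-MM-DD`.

Both dates share Julian Day Number 2419192; in the Gregorian calendar that is 4 June 1911 CE.

1911-06-04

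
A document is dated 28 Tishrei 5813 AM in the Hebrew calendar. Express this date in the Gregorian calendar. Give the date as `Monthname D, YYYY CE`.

Julian Day Number of the source date = 2470832.
Converting JDN 2470832 to the Gregorian calendar gives 21 October 2052 CE.

October 21, 2052 CE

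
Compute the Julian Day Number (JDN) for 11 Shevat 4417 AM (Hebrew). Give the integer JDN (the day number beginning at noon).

In the proleptic Gregorian calendar the same day is 3 February 657.
JDN 2451545 is 1 January 2000 CE (Gregorian); the target day is −490487 days from there, so JDN = 1961058.

1961058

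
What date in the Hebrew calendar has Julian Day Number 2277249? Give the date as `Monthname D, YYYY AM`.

Tishrei 17, 5283 AM

JDN 2277249 is 18 October 1522 in the proleptic Gregorian calendar.
In the Hebrew calendar that day is Tishrei 17, 5283 AM.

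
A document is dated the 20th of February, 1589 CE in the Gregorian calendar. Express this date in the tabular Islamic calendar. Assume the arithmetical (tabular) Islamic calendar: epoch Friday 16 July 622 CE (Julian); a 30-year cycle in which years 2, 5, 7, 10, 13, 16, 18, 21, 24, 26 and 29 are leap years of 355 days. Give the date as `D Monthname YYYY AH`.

4 Rabi' al-Thani 997 AH

Both dates share Julian Day Number 2301481; in the tabular Islamic calendar that is 4 Rabi' al-Thani 997 AH.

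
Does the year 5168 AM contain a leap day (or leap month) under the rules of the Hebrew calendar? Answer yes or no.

Hebrew year 5168 is year 19 of its 19-year Metonic cycle; leap years are at positions 3, 6, 8, 11, 14, 17, 19, so it is a leap year (13 months).

yes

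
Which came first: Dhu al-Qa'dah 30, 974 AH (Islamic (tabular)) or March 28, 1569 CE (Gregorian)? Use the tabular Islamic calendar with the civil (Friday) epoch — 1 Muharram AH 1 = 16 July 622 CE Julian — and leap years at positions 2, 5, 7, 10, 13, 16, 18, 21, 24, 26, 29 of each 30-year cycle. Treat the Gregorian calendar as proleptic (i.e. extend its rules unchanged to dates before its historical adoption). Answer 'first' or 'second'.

First date → JDN 2293563; second date → JDN 2294212.
JDN 2293563 < JDN 2294212, so the first date is earlier.

first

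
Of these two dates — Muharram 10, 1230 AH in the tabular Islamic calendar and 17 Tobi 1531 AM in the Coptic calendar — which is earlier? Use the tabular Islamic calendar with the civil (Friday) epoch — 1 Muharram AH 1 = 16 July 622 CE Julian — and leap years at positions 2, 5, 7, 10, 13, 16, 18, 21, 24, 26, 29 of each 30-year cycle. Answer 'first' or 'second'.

The two dates have Julian Day Numbers 2383966 and 2383998 respectively.
Since 2383966 < 2383998, the first date comes first.

first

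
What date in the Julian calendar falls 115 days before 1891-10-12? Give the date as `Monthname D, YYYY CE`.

June 19, 1891 CE

The starting date is JDN 2412030; 2412030 − 115 = 2411915.
JDN 2411915 corresponds to June 19, 1891 CE.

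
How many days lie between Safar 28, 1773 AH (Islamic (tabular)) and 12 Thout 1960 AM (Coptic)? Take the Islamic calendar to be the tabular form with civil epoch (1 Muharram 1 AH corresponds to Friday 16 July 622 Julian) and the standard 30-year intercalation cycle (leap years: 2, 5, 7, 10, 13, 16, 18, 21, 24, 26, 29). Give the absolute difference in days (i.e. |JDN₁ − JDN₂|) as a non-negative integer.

35869

First date → JDN 2576435; second date → JDN 2540566.
The interval is |2576435 − 2540566| = 35869 days.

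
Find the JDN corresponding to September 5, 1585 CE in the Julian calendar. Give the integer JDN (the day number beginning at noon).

2300227

In the Gregorian calendar the same day is 15 September 1585.
JDN 2451545 is 1 January 2000 CE (Gregorian); the target day is −151318 days from there, so JDN = 2300227.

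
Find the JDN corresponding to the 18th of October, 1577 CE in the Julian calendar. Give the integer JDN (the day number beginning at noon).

In the proleptic Gregorian calendar the same day is 28 October 1577.
JDN 2451545 is 1 January 2000 CE (Gregorian); the target day is −154197 days from there, so JDN = 2297348.

2297348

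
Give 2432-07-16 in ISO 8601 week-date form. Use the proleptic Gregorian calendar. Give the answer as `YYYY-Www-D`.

2432-W29-5

The weekday is Friday (ISO weekday 5).
That Friday belongs to ISO week 29 of ISO year 2432.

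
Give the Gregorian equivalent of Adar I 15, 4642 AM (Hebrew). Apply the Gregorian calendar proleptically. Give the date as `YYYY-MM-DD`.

Both dates share Julian Day Number 2043246; in the Gregorian calendar that is 11 February 882 CE.

0882-02-11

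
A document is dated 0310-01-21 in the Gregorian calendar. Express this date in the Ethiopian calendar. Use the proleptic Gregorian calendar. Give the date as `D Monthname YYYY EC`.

Both dates share Julian Day Number 1834305; in the Ethiopian calendar that is 25 Tir 302 EC.

25 Tir 302 EC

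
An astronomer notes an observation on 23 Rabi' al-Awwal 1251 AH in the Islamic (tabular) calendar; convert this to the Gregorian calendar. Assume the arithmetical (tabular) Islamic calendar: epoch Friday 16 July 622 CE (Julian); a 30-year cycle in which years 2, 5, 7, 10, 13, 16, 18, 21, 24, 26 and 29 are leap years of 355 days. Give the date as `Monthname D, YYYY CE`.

July 19, 1835 CE

Both dates share Julian Day Number 2391479; in the Gregorian calendar that is 19 July 1835 CE.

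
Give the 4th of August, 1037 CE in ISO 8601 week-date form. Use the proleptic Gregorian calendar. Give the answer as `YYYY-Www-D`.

1037-W31-5

The weekday is Friday (ISO weekday 5).
That Friday belongs to ISO week 31 of ISO year 1037.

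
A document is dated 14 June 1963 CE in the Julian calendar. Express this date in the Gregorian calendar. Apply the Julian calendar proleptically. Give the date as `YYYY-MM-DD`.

1963-06-27

At this point the Julian calendar is 13 days behind the Gregorian.
14 June 1963 Julian + 13 days → 27 June 1963 Gregorian.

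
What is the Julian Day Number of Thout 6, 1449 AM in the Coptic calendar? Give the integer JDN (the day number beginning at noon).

Equivalently 14 September 1732 (Gregorian).
JDN 2451545 is 1 January 2000 CE (Gregorian); the target day is −97628 days from there, so JDN = 2353917.

2353917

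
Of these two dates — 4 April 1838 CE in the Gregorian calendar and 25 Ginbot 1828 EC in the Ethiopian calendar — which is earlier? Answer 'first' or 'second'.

The two dates have Julian Day Numbers 2392469 and 2391797 respectively.
Since 2391797 < 2392469, the second date comes first.

second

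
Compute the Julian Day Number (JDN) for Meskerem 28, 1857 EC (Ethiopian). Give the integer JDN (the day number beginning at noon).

Equivalently 7 October 1864 (Gregorian).
JDN 2299161 is 15 October 1582 CE (Gregorian); the target day is +102991 days from there, so JDN = 2402152.

2402152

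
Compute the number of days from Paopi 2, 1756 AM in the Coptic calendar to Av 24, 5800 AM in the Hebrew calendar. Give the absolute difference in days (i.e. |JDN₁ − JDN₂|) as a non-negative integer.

First date → JDN 2466075; second date → JDN 2466370.
The interval is |2466075 − 2466370| = 295 days.

295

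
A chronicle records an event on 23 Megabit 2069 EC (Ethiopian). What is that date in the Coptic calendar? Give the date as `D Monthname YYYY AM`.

Julian Day Number of the source date = 2479760.
Converting JDN 2479760 to the Coptic calendar gives 23 Paremhat 1793 AM.

23 Paremhat 1793 AM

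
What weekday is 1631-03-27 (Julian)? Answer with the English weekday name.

Sunday

In the Gregorian calendar this is 6 April 1631 (JDN 2316866).
2316866 ≡ 6 (mod 7); counting from Monday = 0 gives Sunday.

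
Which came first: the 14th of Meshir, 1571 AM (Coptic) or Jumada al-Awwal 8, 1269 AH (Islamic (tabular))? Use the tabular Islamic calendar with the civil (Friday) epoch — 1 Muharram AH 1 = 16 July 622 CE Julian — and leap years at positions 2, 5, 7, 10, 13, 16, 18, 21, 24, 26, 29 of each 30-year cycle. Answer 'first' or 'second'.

The two dates have Julian Day Numbers 2398635 and 2397902 respectively.
Since 2397902 < 2398635, the second date comes first.

second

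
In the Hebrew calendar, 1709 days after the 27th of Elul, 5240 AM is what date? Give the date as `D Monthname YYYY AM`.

23 Iyar 5245 AM

The starting date is JDN 2261873; 2261873 + 1709 = 2263582.
JDN 2263582 corresponds to 23 Iyar 5245 AM.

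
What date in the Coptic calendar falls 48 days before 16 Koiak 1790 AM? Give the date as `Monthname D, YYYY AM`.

Paopi 28, 1790 AM

Counting 48 days back from JDN 2478567 reaches JDN 2478519, which is Paopi 28, 1790 AM.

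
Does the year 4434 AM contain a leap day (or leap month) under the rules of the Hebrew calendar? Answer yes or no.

Hebrew year 4434 is year 7 of its 19-year Metonic cycle; leap years are at positions 3, 6, 8, 11, 14, 17, 19, so it is a common year (12 months).

no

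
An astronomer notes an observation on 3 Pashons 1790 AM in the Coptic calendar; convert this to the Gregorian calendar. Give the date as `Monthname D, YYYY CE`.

Julian Day Number of the source date = 2478704.
Converting JDN 2478704 to the Gregorian calendar gives 11 May 2074 CE.

May 11, 2074 CE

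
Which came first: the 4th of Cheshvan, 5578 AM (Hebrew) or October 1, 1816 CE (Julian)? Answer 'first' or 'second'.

First date → JDN 2384992; second date → JDN 2384626.
JDN 2384626 < JDN 2384992, so the second date is earlier.

second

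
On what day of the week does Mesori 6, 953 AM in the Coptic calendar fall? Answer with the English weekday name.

Thursday

Equivalently 6 August 1237 Gregorian, JDN 2173083.
Since JDN mod 7 = 3 (0 = Monday), the day is Thursday.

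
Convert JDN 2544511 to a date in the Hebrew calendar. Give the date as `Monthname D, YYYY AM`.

JDN 2544511 is 14 July 2254 in the Gregorian calendar.
In the Hebrew calendar that day is Tammuz 27, 6014 AM.

Tammuz 27, 6014 AM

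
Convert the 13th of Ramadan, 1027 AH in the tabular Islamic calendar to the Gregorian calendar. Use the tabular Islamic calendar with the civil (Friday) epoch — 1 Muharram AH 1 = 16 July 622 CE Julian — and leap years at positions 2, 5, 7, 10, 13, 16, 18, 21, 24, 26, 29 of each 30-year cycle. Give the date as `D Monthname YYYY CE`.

Julian Day Number of the source date = 2312268.
Converting JDN 2312268 to the Gregorian calendar gives 3 September 1618 CE.

3 September 1618 CE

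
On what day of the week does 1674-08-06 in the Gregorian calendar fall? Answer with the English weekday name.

Monday

JDN 2332694 mod 7 = 0, and JDN 0 was a Monday, so this is a Monday.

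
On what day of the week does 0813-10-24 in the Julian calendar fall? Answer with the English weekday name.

Equivalently 28 October 813 Gregorian, JDN 2018303.
JDN 2018303 mod 7 = 0, and JDN 0 was a Monday, so this is a Monday.

Monday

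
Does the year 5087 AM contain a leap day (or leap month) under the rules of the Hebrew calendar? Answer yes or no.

Hebrew year 5087 is year 14 of its 19-year Metonic cycle; leap years are at positions 3, 6, 8, 11, 14, 17, 19, so it is a leap year (13 months).

yes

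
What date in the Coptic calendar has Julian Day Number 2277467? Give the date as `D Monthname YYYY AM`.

JDN 2277467 is 24 May 1523 in the proleptic Gregorian calendar.
In the Coptic calendar that day is 19 Pashons 1239 AM.

19 Pashons 1239 AM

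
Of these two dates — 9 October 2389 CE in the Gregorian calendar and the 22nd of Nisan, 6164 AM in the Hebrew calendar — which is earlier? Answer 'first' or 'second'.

first

Converting both to JDN: 2593906 vs 2599225; the smaller is the first.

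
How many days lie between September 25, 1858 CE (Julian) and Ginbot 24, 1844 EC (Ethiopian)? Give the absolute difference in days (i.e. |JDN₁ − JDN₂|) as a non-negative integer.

2320

JDN of the first date = 2399960.
JDN of the second date = 2397640.
|2397640 − 2399960| = 2320.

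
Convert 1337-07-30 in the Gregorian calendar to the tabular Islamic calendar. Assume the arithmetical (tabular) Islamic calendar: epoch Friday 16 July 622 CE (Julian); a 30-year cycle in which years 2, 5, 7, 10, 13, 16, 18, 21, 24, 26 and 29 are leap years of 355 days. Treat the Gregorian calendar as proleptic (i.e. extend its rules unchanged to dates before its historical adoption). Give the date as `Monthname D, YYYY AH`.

Both dates share Julian Day Number 2209600; in the tabular Islamic calendar that is 22 Dhu al-Hijjah 737 AH.

Dhu al-Hijjah 22, 737 AH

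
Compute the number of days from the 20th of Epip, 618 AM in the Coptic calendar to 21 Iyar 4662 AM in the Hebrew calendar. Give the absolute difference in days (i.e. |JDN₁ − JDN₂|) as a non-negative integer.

First date → JDN 2050708; second date → JDN 2050635.
The interval is |2050708 − 2050635| = 73 days.

73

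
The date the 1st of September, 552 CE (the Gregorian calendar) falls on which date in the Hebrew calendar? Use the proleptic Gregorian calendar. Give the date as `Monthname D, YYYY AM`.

Elul 24, 4312 AM

Julian Day Number of the source date = 1922918.
Converting JDN 1922918 to the Hebrew calendar gives 24 Elul 4312 AM.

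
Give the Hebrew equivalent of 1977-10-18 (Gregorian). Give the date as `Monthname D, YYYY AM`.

Both dates share Julian Day Number 2443435; in the Hebrew calendar that is 6 Cheshvan 5738 AM.

Cheshvan 6, 5738 AM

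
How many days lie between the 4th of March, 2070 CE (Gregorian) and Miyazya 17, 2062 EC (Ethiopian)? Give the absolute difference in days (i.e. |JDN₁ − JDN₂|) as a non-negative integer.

First date → JDN 2477175; second date → JDN 2477227.
The interval is |2477175 − 2477227| = 52 days.

52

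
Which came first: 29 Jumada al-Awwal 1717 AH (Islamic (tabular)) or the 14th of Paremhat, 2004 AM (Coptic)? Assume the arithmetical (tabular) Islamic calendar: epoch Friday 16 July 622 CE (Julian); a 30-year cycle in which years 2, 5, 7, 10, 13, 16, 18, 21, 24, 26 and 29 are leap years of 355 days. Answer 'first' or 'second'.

first

First date → JDN 2556679; second date → JDN 2556819.
JDN 2556679 < JDN 2556819, so the first date is earlier.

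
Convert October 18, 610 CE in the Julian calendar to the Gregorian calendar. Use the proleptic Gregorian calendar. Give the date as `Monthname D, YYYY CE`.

For dates in this range the Gregorian date is 3 days ahead of the Julian.
18 October 610 Julian + 3 days → 21 October 610 Gregorian.

October 21, 610 CE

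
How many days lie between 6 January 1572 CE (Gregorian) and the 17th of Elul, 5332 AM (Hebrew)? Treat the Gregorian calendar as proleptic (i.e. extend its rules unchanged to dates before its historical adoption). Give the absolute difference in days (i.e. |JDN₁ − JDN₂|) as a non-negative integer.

JDN of the first date = 2295226.
JDN of the second date = 2295469.
|2295469 − 2295226| = 243.

243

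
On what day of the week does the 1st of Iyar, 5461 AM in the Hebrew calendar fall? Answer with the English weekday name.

This is JDN 2342466 (9 May 1701 Gregorian).
Since JDN mod 7 = 0 (0 = Monday), the day is Monday.

Monday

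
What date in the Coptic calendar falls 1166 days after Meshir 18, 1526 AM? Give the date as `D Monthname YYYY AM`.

28 Parmouti 1529 AM

Counting 1166 days forward from JDN 2382203 reaches JDN 2383369, which is 28 Parmouti 1529 AM.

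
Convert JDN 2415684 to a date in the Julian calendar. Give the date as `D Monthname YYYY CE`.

13 October 1901 CE

The Gregorian equivalent of JDN 2415684 is 26 October 1901.
In the Julian calendar that day is 13 October 1901 CE.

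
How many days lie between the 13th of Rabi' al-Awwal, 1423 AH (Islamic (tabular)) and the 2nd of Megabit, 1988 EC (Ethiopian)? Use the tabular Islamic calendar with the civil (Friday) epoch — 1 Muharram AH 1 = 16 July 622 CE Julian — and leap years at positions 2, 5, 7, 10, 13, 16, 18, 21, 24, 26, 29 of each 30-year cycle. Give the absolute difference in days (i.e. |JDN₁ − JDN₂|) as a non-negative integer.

2266

First date → JDN 2452420; second date → JDN 2450154.
The interval is |2452420 − 2450154| = 2266 days.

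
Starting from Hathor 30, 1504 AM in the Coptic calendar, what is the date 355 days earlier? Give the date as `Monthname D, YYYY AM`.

Koiak 11, 1503 AM

The starting date is JDN 2374090; 2374090 − 355 = 2373735.
JDN 2373735 corresponds to Koiak 11, 1503 AM.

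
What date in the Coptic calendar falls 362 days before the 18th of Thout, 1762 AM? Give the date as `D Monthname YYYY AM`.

21 Thout 1761 AM

Counting 362 days back from JDN 2468252 reaches JDN 2467890, which is 21 Thout 1761 AM.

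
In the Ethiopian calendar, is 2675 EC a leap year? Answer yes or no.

yes

2675 mod 4 = 3; in the Ethiopian calendar a year is leap when year mod 4 = 3, so it is a leap year.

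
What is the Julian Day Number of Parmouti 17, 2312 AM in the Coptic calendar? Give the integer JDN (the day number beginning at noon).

In the Gregorian calendar the same day is 29 April 2596.
JDN 2400001 is 17 November 1858 CE (Gregorian), MJD 0; the target day is +269348 days from there, so JDN = 2669349.

2669349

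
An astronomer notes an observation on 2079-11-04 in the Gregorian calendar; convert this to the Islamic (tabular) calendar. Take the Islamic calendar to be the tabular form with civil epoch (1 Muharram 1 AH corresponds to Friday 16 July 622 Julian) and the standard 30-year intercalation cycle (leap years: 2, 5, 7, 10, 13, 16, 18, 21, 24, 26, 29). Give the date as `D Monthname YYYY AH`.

9 Muharram 1503 AH

Julian Day Number of the source date = 2480707.
Converting JDN 2480707 to the tabular Islamic calendar gives 9 Muharram 1503 AH.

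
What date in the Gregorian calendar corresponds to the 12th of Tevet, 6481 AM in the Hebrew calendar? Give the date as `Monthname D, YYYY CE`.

Both dates share Julian Day Number 2714888; in the Gregorian calendar that is 4 January 2721 CE.

January 4, 2721 CE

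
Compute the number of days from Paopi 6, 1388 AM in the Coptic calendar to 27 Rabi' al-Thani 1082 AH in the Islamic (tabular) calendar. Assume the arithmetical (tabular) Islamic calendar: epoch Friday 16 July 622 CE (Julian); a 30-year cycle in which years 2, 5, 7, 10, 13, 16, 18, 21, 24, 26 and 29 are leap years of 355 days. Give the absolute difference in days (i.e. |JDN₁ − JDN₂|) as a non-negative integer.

42

First date → JDN 2331667; second date → JDN 2331625.
The interval is |2331667 − 2331625| = 42 days.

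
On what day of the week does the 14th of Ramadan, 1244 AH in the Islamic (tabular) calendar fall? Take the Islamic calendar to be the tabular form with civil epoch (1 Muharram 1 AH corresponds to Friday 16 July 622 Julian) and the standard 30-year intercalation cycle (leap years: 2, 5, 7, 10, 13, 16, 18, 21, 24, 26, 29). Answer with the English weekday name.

In the Gregorian calendar this is 20 March 1829 (JDN 2389167).
JDN 2389167 mod 7 = 4, and JDN 0 was a Monday, so this is a Friday.

Friday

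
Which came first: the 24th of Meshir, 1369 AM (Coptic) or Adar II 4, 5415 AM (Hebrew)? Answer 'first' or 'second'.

first

First date → JDN 2324865; second date → JDN 2325608.
JDN 2324865 < JDN 2325608, so the first date is earlier.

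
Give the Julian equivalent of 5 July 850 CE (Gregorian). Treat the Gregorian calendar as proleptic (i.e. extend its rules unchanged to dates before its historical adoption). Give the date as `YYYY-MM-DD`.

0850-07-01

At this point the Julian calendar is 4 days behind the Gregorian.
5 July 850 Gregorian − 4 days → 1 July 850 Julian.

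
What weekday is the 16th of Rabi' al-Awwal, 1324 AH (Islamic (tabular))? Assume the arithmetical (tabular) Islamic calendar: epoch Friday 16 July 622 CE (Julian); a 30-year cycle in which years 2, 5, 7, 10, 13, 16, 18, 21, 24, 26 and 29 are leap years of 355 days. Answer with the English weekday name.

Thursday

This is JDN 2417341 (10 May 1906 Gregorian).
JDN 2417341 mod 7 = 3, and JDN 0 was a Monday, so this is a Thursday.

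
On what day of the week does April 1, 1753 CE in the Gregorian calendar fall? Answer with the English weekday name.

2361421 ≡ 6 (mod 7); counting from Monday = 0 gives Sunday.

Sunday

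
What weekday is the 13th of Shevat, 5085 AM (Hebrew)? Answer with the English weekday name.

Monday

This is JDN 2205042 (5 February 1325 Gregorian).
JDN 2205042 mod 7 = 0, and JDN 0 was a Monday, so this is a Monday.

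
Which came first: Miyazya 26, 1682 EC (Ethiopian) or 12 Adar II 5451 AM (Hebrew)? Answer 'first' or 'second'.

First date → JDN 2338441; second date → JDN 2338757.
JDN 2338441 < JDN 2338757, so the first date is earlier.

first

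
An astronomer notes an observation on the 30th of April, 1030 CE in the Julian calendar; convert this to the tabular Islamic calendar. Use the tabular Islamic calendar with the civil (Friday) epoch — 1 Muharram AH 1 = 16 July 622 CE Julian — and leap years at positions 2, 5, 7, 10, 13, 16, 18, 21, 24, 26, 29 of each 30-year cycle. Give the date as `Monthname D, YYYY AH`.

Rabi' al-Thani 23, 421 AH

Julian Day Number of the source date = 2097385.
Converting JDN 2097385 to the tabular Islamic calendar gives 23 Rabi' al-Thani 421 AH.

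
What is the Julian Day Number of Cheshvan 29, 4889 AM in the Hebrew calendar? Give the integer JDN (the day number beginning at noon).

2133358

In the proleptic Gregorian calendar the same day is 1 November 1128.
JDN 2451545 is 1 January 2000 CE (Gregorian); the target day is −318187 days from there, so JDN = 2133358.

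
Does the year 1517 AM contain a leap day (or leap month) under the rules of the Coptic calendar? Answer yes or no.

1517 mod 4 = 1; in the Coptic calendar a year is leap when year mod 4 = 3, so it is a common year.

no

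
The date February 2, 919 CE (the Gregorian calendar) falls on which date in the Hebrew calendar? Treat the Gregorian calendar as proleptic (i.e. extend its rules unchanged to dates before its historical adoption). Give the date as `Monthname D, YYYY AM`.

Both dates share Julian Day Number 2056750; in the Hebrew calendar that is 23 Shevat 4679 AM.

Shevat 23, 4679 AM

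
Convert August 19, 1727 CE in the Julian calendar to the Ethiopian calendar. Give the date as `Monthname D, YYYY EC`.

Nehase 26, 1719 EC

Julian Day Number of the source date = 2352075.
Converting JDN 2352075 to the Ethiopian calendar gives 26 Nehase 1719 EC.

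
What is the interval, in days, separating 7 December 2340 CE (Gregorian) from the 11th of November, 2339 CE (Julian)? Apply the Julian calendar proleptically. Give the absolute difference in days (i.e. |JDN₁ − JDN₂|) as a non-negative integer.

First date → JDN 2576068; second date → JDN 2575692.
The interval is |2576068 − 2575692| = 376 days.

376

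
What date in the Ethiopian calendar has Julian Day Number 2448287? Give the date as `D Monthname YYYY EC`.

22 Tir 1983 EC

JDN 2448287 is 30 January 1991 in the Gregorian calendar.
In the Ethiopian calendar that day is 22 Tir 1983 EC.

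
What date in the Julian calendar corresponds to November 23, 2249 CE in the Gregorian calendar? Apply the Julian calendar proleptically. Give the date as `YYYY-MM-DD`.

2249-11-08

The Julian–Gregorian offset here is 15 days (Julian trailing).
23 November 2249 Gregorian − 15 days → 8 November 2249 Julian.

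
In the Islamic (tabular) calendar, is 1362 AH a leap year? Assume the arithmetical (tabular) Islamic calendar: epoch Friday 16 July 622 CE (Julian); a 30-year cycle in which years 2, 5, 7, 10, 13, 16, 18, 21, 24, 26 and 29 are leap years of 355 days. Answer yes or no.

no

Year 1362 AH is year 12 of its 30-year cycle; leap positions are 2, 5, 7, 10, 13, 16, 18, 21, 24, 26, 29, so it is a common year (354 days).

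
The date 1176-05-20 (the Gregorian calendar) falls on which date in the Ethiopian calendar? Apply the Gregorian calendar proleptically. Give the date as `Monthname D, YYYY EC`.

Ginbot 18, 1168 EC

Julian Day Number of the source date = 2150725.
Converting JDN 2150725 to the Ethiopian calendar gives 18 Ginbot 1168 EC.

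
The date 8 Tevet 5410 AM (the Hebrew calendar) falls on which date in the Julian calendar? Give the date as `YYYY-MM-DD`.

Julian Day Number of the source date = 2323691.
Converting JDN 2323691 to the Julian calendar gives 2 December 1649 CE.

1649-12-02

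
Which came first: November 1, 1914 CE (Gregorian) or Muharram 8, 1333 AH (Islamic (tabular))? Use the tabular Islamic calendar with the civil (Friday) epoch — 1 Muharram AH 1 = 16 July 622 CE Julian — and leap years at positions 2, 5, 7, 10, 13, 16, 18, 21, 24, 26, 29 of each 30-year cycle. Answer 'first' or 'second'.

first

First date → JDN 2420438; second date → JDN 2420463.
JDN 2420438 < JDN 2420463, so the first date is earlier.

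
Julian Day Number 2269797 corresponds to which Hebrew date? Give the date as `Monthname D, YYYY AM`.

JDN 2269797 is 24 May 1502 in the proleptic Gregorian calendar.
In the Hebrew calendar that day is Sivan 7, 5262 AM.

Sivan 7, 5262 AM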